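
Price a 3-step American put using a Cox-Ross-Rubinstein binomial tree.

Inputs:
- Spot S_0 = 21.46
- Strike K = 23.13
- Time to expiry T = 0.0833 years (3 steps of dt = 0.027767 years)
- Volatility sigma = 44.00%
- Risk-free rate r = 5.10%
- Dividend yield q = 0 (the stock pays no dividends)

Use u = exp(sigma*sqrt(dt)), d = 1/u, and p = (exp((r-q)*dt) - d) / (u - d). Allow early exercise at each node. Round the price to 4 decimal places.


dt = T/N = 0.027767
u = exp(sigma*sqrt(dt)) = 1.076073; d = 1/u = 0.929305
p = (exp((r-q)*dt) - d) / (u - d) = 0.491334
Discount per step: exp(-r*dt) = 0.998585
Stock lattice S(k, i) with i counting down-moves:
  k=0: S(0,0) = 21.4600
  k=1: S(1,0) = 23.0925; S(1,1) = 19.9429
  k=2: S(2,0) = 24.8493; S(2,1) = 21.4600; S(2,2) = 18.5330
  k=3: S(3,0) = 26.7396; S(3,1) = 23.0925; S(3,2) = 19.9429; S(3,3) = 17.2228
Terminal payoffs V(N, i) = max(K - S_T, 0):
  V(3,0) = 0.000000; V(3,1) = 0.037465; V(3,2) = 3.187122; V(3,3) = 5.907189
Backward induction: V(k, i) = exp(-r*dt) * [p * V(k+1, i) + (1-p) * V(k+1, i+1)]; then take max(V_cont, immediate exercise) for American.
  V(2,0) = exp(-r*dt) * [p*0.000000 + (1-p)*0.037465] = 0.019030; exercise = 0.000000; V(2,0) = max -> 0.019030
  V(2,1) = exp(-r*dt) * [p*0.037465 + (1-p)*3.187122] = 1.637269; exercise = 1.670000; V(2,1) = max -> 1.670000
  V(2,2) = exp(-r*dt) * [p*3.187122 + (1-p)*5.907189] = 4.564260; exercise = 4.596991; V(2,2) = max -> 4.596991
  V(1,0) = exp(-r*dt) * [p*0.019030 + (1-p)*1.670000] = 0.857607; exercise = 0.037465; V(1,0) = max -> 0.857607
  V(1,1) = exp(-r*dt) * [p*1.670000 + (1-p)*4.596991] = 3.154391; exercise = 3.187122; V(1,1) = max -> 3.187122
  V(0,0) = exp(-r*dt) * [p*0.857607 + (1-p)*3.187122] = 2.039662; exercise = 1.670000; V(0,0) = max -> 2.039662

Answer: Price = V(0,0) = 2.0397


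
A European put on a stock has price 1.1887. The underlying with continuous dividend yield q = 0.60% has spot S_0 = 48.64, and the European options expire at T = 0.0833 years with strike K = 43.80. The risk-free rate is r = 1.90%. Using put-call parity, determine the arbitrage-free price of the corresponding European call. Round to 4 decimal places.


Answer: Call price = 6.0737

Derivation:
Put-call parity: C - P = S_0 * exp(-qT) - K * exp(-rT).
S_0 * exp(-qT) = 48.6400 * 0.99950032 = 48.61569580
K * exp(-rT) = 43.8000 * 0.99841855 = 43.73073257
C = P + S*exp(-qT) - K*exp(-rT)
C = 1.1887 + 48.61569580 - 43.73073257 = 6.0737


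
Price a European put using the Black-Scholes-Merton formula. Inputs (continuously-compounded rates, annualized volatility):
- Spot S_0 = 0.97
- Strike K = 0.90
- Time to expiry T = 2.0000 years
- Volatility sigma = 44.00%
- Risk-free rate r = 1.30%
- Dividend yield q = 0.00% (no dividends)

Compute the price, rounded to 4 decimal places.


d1 = (ln(S/K) + (r - q + 0.5*sigma^2) * T) / (sigma * sqrt(T)) = 0.47328153
d2 = d1 - sigma * sqrt(T) = -0.14897244
exp(-rT) = 0.97433509; exp(-qT) = 1.00000000
P = K * exp(-rT) * N(-d2) - S_0 * exp(-qT) * N(-d1)
N(-d1) = 0.31800617; N(-d2) = 0.55921231
P = 0.9000 * 0.97433509 * 0.55921231 - 0.9700 * 1.00000000 * 0.31800617 = 0.1819

Answer: Price = 0.1819


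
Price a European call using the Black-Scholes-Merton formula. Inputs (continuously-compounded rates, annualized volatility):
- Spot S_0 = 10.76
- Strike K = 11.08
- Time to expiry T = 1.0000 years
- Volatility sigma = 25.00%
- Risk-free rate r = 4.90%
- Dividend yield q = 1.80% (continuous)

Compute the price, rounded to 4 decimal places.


d1 = (ln(S/K) + (r - q + 0.5*sigma^2) * T) / (sigma * sqrt(T)) = 0.13177549
d2 = d1 - sigma * sqrt(T) = -0.11822451
exp(-rT) = 0.95218113; exp(-qT) = 0.98216103
C = S_0 * exp(-qT) * N(d1) - K * exp(-rT) * N(d2)
N(d1) = 0.55241906; N(d2) = 0.45294489
C = 10.7600 * 0.98216103 * 0.55241906 - 11.0800 * 0.95218113 * 0.45294489 = 1.0593

Answer: Price = 1.0593


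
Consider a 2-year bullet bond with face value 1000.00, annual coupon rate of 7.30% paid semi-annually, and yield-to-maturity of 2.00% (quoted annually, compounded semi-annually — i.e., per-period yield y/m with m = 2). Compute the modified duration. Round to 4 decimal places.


Answer: Modified duration = 1.8836

Derivation:
Coupon per period c = face * coupon_rate / m = 36.500000
Periods per year m = 2; per-period yield y/m = 0.010000
Number of cashflows N = 4
Cashflows (t years, CF_t, discount factor 1/(1+y/m)^(m*t), PV):
  t = 0.5000: CF_t = 36.500000, DF = 0.990099, PV = 36.138614
  t = 1.0000: CF_t = 36.500000, DF = 0.980296, PV = 35.780806
  t = 1.5000: CF_t = 36.500000, DF = 0.970590, PV = 35.426540
  t = 2.0000: CF_t = 1036.500000, DF = 0.960980, PV = 996.056127
Price P = sum_t PV_t = 1103.402087
First compute Macaulay numerator sum_t t * PV_t:
  t * PV_t at t = 0.5000: 18.069307
  t * PV_t at t = 1.0000: 35.780806
  t * PV_t at t = 1.5000: 53.139811
  t * PV_t at t = 2.0000: 1992.112254
Macaulay duration D = 2099.102177 / 1103.402087 = 1.902391
Modified duration = D / (1 + y/m) = 1.902391 / (1 + 0.010000) = 1.883555


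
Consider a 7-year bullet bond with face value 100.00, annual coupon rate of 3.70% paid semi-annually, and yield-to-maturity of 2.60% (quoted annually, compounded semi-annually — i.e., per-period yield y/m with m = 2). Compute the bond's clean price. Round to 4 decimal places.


Answer: Price = 106.9986

Derivation:
Coupon per period c = face * coupon_rate / m = 1.850000
Periods per year m = 2; per-period yield y/m = 0.013000
Number of cashflows N = 14
Cashflows (t years, CF_t, discount factor 1/(1+y/m)^(m*t), PV):
  t = 0.5000: CF_t = 1.850000, DF = 0.987167, PV = 1.826259
  t = 1.0000: CF_t = 1.850000, DF = 0.974498, PV = 1.802822
  t = 1.5000: CF_t = 1.850000, DF = 0.961992, PV = 1.779686
  t = 2.0000: CF_t = 1.850000, DF = 0.949647, PV = 1.756847
  t = 2.5000: CF_t = 1.850000, DF = 0.937460, PV = 1.734301
  t = 3.0000: CF_t = 1.850000, DF = 0.925429, PV = 1.712045
  t = 3.5000: CF_t = 1.850000, DF = 0.913553, PV = 1.690074
  t = 4.0000: CF_t = 1.850000, DF = 0.901829, PV = 1.668385
  t = 4.5000: CF_t = 1.850000, DF = 0.890256, PV = 1.646974
  t = 5.0000: CF_t = 1.850000, DF = 0.878831, PV = 1.625838
  t = 5.5000: CF_t = 1.850000, DF = 0.867553, PV = 1.604973
  t = 6.0000: CF_t = 1.850000, DF = 0.856420, PV = 1.584376
  t = 6.5000: CF_t = 1.850000, DF = 0.845429, PV = 1.564044
  t = 7.0000: CF_t = 101.850000, DF = 0.834580, PV = 85.001932
Price P = sum_t PV_t = 106.998555


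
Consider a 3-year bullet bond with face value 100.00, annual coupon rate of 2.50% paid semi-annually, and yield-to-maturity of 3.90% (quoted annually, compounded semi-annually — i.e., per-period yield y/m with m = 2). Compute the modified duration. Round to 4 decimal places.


Answer: Modified duration = 2.8511

Derivation:
Coupon per period c = face * coupon_rate / m = 1.250000
Periods per year m = 2; per-period yield y/m = 0.019500
Number of cashflows N = 6
Cashflows (t years, CF_t, discount factor 1/(1+y/m)^(m*t), PV):
  t = 0.5000: CF_t = 1.250000, DF = 0.980873, PV = 1.226091
  t = 1.0000: CF_t = 1.250000, DF = 0.962112, PV = 1.202640
  t = 1.5000: CF_t = 1.250000, DF = 0.943709, PV = 1.179637
  t = 2.0000: CF_t = 1.250000, DF = 0.925659, PV = 1.157074
  t = 2.5000: CF_t = 1.250000, DF = 0.907954, PV = 1.134943
  t = 3.0000: CF_t = 101.250000, DF = 0.890588, PV = 90.171989
Price P = sum_t PV_t = 96.072374
First compute Macaulay numerator sum_t t * PV_t:
  t * PV_t at t = 0.5000: 0.613046
  t * PV_t at t = 1.0000: 1.202640
  t * PV_t at t = 1.5000: 1.769455
  t * PV_t at t = 2.0000: 2.314148
  t * PV_t at t = 2.5000: 2.837356
  t * PV_t at t = 3.0000: 270.515968
Macaulay duration D = 279.252613 / 96.072374 = 2.906690
Modified duration = D / (1 + y/m) = 2.906690 / (1 + 0.019500) = 2.851094


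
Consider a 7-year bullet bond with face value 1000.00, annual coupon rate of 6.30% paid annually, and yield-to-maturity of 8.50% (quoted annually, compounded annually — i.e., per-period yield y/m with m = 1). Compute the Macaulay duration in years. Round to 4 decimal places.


Coupon per period c = face * coupon_rate / m = 63.000000
Periods per year m = 1; per-period yield y/m = 0.085000
Number of cashflows N = 7
Cashflows (t years, CF_t, discount factor 1/(1+y/m)^(m*t), PV):
  t = 1.0000: CF_t = 63.000000, DF = 0.921659, PV = 58.064516
  t = 2.0000: CF_t = 63.000000, DF = 0.849455, PV = 53.515683
  t = 3.0000: CF_t = 63.000000, DF = 0.782908, PV = 49.323210
  t = 4.0000: CF_t = 63.000000, DF = 0.721574, PV = 45.459180
  t = 5.0000: CF_t = 63.000000, DF = 0.665045, PV = 41.897862
  t = 6.0000: CF_t = 63.000000, DF = 0.612945, PV = 38.615541
  t = 7.0000: CF_t = 1063.000000, DF = 0.564926, PV = 600.516711
Price P = sum_t PV_t = 887.392703
Macaulay numerator sum_t t * PV_t:
  t * PV_t at t = 1.0000: 58.064516
  t * PV_t at t = 2.0000: 107.031366
  t * PV_t at t = 3.0000: 147.969631
  t * PV_t at t = 4.0000: 181.836720
  t * PV_t at t = 5.0000: 209.489308
  t * PV_t at t = 6.0000: 231.693244
  t * PV_t at t = 7.0000: 4203.616976
Macaulay duration D = (sum_t t * PV_t) / P = 5139.701761 / 887.392703 = 5.791913

Answer: Macaulay duration = 5.7919 years


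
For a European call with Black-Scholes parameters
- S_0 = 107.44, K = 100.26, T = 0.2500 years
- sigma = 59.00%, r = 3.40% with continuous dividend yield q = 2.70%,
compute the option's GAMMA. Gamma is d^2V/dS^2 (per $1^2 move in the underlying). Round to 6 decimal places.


d1 = 0.3878923403; d2 = 0.0928923403
phi(d1) = 0.3700308986; exp(-qT) = 0.9932727301; exp(-rT) = 0.9915360229
Gamma = exp(-qT) * phi(d1) / (S * sigma * sqrt(T)) = 0.9932727301 * 0.3700308986 / (107.4400 * 0.5900 * 0.5000000000) = 0.011596

Answer: Gamma = 0.011596


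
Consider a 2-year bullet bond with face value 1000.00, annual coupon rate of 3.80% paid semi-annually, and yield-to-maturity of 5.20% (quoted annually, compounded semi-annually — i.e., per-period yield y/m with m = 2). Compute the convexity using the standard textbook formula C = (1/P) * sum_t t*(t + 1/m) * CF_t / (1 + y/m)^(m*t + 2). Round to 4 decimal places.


Answer: Convexity = 4.5725

Derivation:
Coupon per period c = face * coupon_rate / m = 19.000000
Periods per year m = 2; per-period yield y/m = 0.026000
Number of cashflows N = 4
Cashflows (t years, CF_t, discount factor 1/(1+y/m)^(m*t), PV):
  t = 0.5000: CF_t = 19.000000, DF = 0.974659, PV = 18.518519
  t = 1.0000: CF_t = 19.000000, DF = 0.949960, PV = 18.049238
  t = 1.5000: CF_t = 19.000000, DF = 0.925887, PV = 17.591850
  t = 2.0000: CF_t = 1019.000000, DF = 0.902424, PV = 919.569887
Price P = sum_t PV_t = 973.729494
Convexity numerator sum_t t*(t + 1/m) * CF_t / (1+y/m)^(m*t + 2):
  t = 0.5000: term = 8.795925
  t = 1.0000: term = 25.719079
  t = 1.5000: term = 50.134657
  t = 2.0000: term = 4367.772642
Convexity = (1/P) * sum = 4452.422303 / 973.729494 = 4.572545


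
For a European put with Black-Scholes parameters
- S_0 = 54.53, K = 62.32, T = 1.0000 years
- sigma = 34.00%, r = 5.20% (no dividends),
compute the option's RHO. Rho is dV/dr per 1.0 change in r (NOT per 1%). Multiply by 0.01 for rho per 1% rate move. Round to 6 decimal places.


Answer: Rho = -38.989235

Derivation:
d1 = -0.0697982136; d2 = -0.4097982136
phi(d1) = 0.3979716814; exp(-qT) = 1.0000000000; exp(-rT) = 0.9493288668
N(-d2) = 0.6590230116
Rho = -K*T*exp(-rT)*N(-d2) = -62.3200 * 1.0000 * 0.9493288668 * 0.6590230116 = -38.989235


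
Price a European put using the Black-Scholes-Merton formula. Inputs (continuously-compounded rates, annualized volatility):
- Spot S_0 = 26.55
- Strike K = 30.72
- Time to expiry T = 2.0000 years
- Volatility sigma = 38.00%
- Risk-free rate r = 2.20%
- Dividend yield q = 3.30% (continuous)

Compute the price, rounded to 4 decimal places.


Answer: Price = 8.2888

Derivation:
d1 = (ln(S/K) + (r - q + 0.5*sigma^2) * T) / (sigma * sqrt(T)) = -0.04369950
d2 = d1 - sigma * sqrt(T) = -0.58110065
exp(-rT) = 0.95695396; exp(-qT) = 0.93613086
P = K * exp(-rT) * N(-d2) - S_0 * exp(-qT) * N(-d1)
N(-d1) = 0.51742803; N(-d2) = 0.71941369
P = 30.7200 * 0.95695396 * 0.71941369 - 26.5500 * 0.93613086 * 0.51742803 = 8.2888


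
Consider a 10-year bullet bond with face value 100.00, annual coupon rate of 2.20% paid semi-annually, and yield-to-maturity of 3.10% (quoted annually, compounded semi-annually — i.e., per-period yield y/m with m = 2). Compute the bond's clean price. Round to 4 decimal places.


Answer: Price = 92.3121

Derivation:
Coupon per period c = face * coupon_rate / m = 1.100000
Periods per year m = 2; per-period yield y/m = 0.015500
Number of cashflows N = 20
Cashflows (t years, CF_t, discount factor 1/(1+y/m)^(m*t), PV):
  t = 0.5000: CF_t = 1.100000, DF = 0.984737, PV = 1.083210
  t = 1.0000: CF_t = 1.100000, DF = 0.969706, PV = 1.066677
  t = 1.5000: CF_t = 1.100000, DF = 0.954905, PV = 1.050396
  t = 2.0000: CF_t = 1.100000, DF = 0.940330, PV = 1.034363
  t = 2.5000: CF_t = 1.100000, DF = 0.925977, PV = 1.018575
  t = 3.0000: CF_t = 1.100000, DF = 0.911844, PV = 1.003028
  t = 3.5000: CF_t = 1.100000, DF = 0.897926, PV = 0.987719
  t = 4.0000: CF_t = 1.100000, DF = 0.884220, PV = 0.972643
  t = 4.5000: CF_t = 1.100000, DF = 0.870724, PV = 0.957797
  t = 5.0000: CF_t = 1.100000, DF = 0.857434, PV = 0.943177
  t = 5.5000: CF_t = 1.100000, DF = 0.844347, PV = 0.928781
  t = 6.0000: CF_t = 1.100000, DF = 0.831459, PV = 0.914605
  t = 6.5000: CF_t = 1.100000, DF = 0.818768, PV = 0.900645
  t = 7.0000: CF_t = 1.100000, DF = 0.806271, PV = 0.886898
  t = 7.5000: CF_t = 1.100000, DF = 0.793964, PV = 0.873361
  t = 8.0000: CF_t = 1.100000, DF = 0.781846, PV = 0.860030
  t = 8.5000: CF_t = 1.100000, DF = 0.769912, PV = 0.846903
  t = 9.0000: CF_t = 1.100000, DF = 0.758161, PV = 0.833977
  t = 9.5000: CF_t = 1.100000, DF = 0.746589, PV = 0.821247
  t = 10.0000: CF_t = 101.100000, DF = 0.735193, PV = 74.328026
Price P = sum_t PV_t = 92.312059


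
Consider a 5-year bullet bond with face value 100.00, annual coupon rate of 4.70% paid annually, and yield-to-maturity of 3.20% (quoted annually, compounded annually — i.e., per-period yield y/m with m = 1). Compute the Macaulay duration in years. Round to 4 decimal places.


Answer: Macaulay duration = 4.5867 years

Derivation:
Coupon per period c = face * coupon_rate / m = 4.700000
Periods per year m = 1; per-period yield y/m = 0.032000
Number of cashflows N = 5
Cashflows (t years, CF_t, discount factor 1/(1+y/m)^(m*t), PV):
  t = 1.0000: CF_t = 4.700000, DF = 0.968992, PV = 4.554264
  t = 2.0000: CF_t = 4.700000, DF = 0.938946, PV = 4.413046
  t = 3.0000: CF_t = 4.700000, DF = 0.909831, PV = 4.276207
  t = 4.0000: CF_t = 4.700000, DF = 0.881620, PV = 4.143612
  t = 5.0000: CF_t = 104.700000, DF = 0.854283, PV = 89.443378
Price P = sum_t PV_t = 106.830507
Macaulay numerator sum_t t * PV_t:
  t * PV_t at t = 1.0000: 4.554264
  t * PV_t at t = 2.0000: 8.826092
  t * PV_t at t = 3.0000: 12.828622
  t * PV_t at t = 4.0000: 16.574447
  t * PV_t at t = 5.0000: 447.216892
Macaulay duration D = (sum_t t * PV_t) / P = 490.000318 / 106.830507 = 4.586708


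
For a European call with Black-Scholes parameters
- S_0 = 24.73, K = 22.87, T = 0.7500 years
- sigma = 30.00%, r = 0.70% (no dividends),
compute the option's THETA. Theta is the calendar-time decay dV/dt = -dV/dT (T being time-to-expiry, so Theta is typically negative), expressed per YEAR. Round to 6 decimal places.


Answer: Theta = -1.635227

Derivation:
d1 = 0.4510686522; d2 = 0.1912610311
phi(d1) = 0.3603534233; exp(-qT) = 1.0000000000; exp(-rT) = 0.9947637572
Theta = -S*exp(-qT)*phi(d1)*sigma/(2*sqrt(T)) - r*K*exp(-rT)*N(d2) + q*S*exp(-qT)*N(d1)
N(d1) = 0.6740299649; N(d2) = 0.5758394549; sqrt(T) = 0.8660254038
Term 1 = -24.7300 * 1.0000000000 * 0.3603534233 * 0.3000 / (2 * 0.8660254038) = -1.5435240327
Term 2 = -0.0070 * 22.8700 * 0.9947637572 * 0.5758394549 = -0.0917034293
Term 3 = 0 (no dividend yield, q = 0)
Theta = -1.5435240327 + (-0.0917034293) + (0.0000000000) = -1.635227


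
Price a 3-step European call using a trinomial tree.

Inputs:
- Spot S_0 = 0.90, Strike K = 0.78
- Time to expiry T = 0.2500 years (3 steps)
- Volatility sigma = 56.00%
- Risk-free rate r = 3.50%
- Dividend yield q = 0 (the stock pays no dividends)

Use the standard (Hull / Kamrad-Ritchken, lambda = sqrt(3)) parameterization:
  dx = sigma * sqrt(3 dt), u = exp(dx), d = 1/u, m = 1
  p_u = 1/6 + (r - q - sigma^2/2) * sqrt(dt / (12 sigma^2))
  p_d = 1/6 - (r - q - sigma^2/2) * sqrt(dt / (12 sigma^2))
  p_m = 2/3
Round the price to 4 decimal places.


dt = T/N = 0.083333; dx = sigma*sqrt(3*dt) = 0.280000
u = exp(dx) = 1.323130; d = 1/u = 0.755784
p_u = 0.148542, p_m = 0.666667, p_d = 0.184792
Discount per step: exp(-r*dt) = 0.997088
Stock lattice S(k, j) with j the centered position index:
  k=0: S(0,+0) = 0.9000
  k=1: S(1,-1) = 0.6802; S(1,+0) = 0.9000; S(1,+1) = 1.1908
  k=2: S(2,-2) = 0.5141; S(2,-1) = 0.6802; S(2,+0) = 0.9000; S(2,+1) = 1.1908; S(2,+2) = 1.5756
  k=3: S(3,-3) = 0.3885; S(3,-2) = 0.5141; S(3,-1) = 0.6802; S(3,+0) = 0.9000; S(3,+1) = 1.1908; S(3,+2) = 1.5756; S(3,+3) = 2.0847
Terminal payoffs V(N, j) = max(S_T - K, 0):
  V(3,-3) = 0.000000; V(3,-2) = 0.000000; V(3,-1) = 0.000000; V(3,+0) = 0.120000; V(3,+1) = 0.410817; V(3,+2) = 0.795605; V(3,+3) = 1.304730
Backward induction: V(k, j) = exp(-r*dt) * [p_u * V(k+1, j+1) + p_m * V(k+1, j) + p_d * V(k+1, j-1)]
  V(2,-2) = exp(-r*dt) * [p_u*0.000000 + p_m*0.000000 + p_d*0.000000] = 0.000000
  V(2,-1) = exp(-r*dt) * [p_u*0.120000 + p_m*0.000000 + p_d*0.000000] = 0.017773
  V(2,+0) = exp(-r*dt) * [p_u*0.410817 + p_m*0.120000 + p_d*0.000000] = 0.140613
  V(2,+1) = exp(-r*dt) * [p_u*0.795605 + p_m*0.410817 + p_d*0.120000] = 0.413027
  V(2,+2) = exp(-r*dt) * [p_u*1.304730 + p_m*0.795605 + p_d*0.410817] = 0.797796
  V(1,-1) = exp(-r*dt) * [p_u*0.140613 + p_m*0.017773 + p_d*0.000000] = 0.032640
  V(1,+0) = exp(-r*dt) * [p_u*0.413027 + p_m*0.140613 + p_d*0.017773] = 0.157917
  V(1,+1) = exp(-r*dt) * [p_u*0.797796 + p_m*0.413027 + p_d*0.140613] = 0.418619
  V(0,+0) = exp(-r*dt) * [p_u*0.418619 + p_m*0.157917 + p_d*0.032640] = 0.172986

Answer: Price = V(0,0) = 0.1730


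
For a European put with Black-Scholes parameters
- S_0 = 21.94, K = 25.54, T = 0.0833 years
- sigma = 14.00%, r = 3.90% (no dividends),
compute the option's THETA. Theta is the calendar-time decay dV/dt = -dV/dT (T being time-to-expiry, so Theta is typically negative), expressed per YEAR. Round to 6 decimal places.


Answer: Theta = 0.990099

Derivation:
d1 = -3.6595496553; d2 = -3.6999560905
phi(d1) = 0.0004929561; exp(-qT) = 1.0000000000; exp(-rT) = 0.9967565713
Theta = -S*exp(-qT)*phi(d1)*sigma/(2*sqrt(T)) + r*K*exp(-rT)*N(-d2) - q*S*exp(-qT)*N(-d1)
N(-d1) = 0.9998736706; N(-d2) = 0.9998921816; sqrt(T) = 0.2886173938
Term 1 = -21.9400 * 1.0000000000 * 0.0004929561 * 0.1400 / (2 * 0.2886173938) = -0.0026231336
Term 2 = 0.0390 * 25.5400 * 0.9967565713 * 0.9998921816 = 0.9927223051
Term 3 = 0 (no dividend yield, q = 0)
Theta = -0.0026231336 + (0.9927223051) + (0.0000000000) = 0.990099


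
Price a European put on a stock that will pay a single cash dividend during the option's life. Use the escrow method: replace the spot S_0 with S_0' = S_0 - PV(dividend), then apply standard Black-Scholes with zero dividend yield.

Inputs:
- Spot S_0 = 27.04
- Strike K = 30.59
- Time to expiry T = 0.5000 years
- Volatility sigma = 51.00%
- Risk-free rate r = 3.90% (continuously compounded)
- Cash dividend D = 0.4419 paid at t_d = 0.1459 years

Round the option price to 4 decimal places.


PV(D) = D * exp(-r * t_d) = 0.4419 * 0.99432606 = 0.43939269
S_0' = S_0 - PV(D) = 27.0400 - 0.43939269 = 26.60060731
d1 = (ln(S_0'/K) + (r + sigma^2/2)*T) / (sigma*sqrt(T)) = -0.15310695
d2 = d1 - sigma*sqrt(T) = -0.51373141
exp(-rT) = 0.98068890
N(-d1) = 0.56084303; N(-d2) = 0.69628011
P = K * exp(-rT) * N(-d2) - S_0' * N(-d1) = 30.5900 * 0.98068890 * 0.69628011 - 26.60060731 * 0.56084303 = 5.9691

Answer: Price = 5.9691


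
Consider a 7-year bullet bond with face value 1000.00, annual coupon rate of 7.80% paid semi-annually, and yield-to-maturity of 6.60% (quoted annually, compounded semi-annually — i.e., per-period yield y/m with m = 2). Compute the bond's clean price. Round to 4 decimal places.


Coupon per period c = face * coupon_rate / m = 39.000000
Periods per year m = 2; per-period yield y/m = 0.033000
Number of cashflows N = 14
Cashflows (t years, CF_t, discount factor 1/(1+y/m)^(m*t), PV):
  t = 0.5000: CF_t = 39.000000, DF = 0.968054, PV = 37.754114
  t = 1.0000: CF_t = 39.000000, DF = 0.937129, PV = 36.548029
  t = 1.5000: CF_t = 39.000000, DF = 0.907192, PV = 35.380474
  t = 2.0000: CF_t = 39.000000, DF = 0.878211, PV = 34.250216
  t = 2.5000: CF_t = 39.000000, DF = 0.850156, PV = 33.156066
  t = 3.0000: CF_t = 39.000000, DF = 0.822997, PV = 32.096870
  t = 3.5000: CF_t = 39.000000, DF = 0.796705, PV = 31.071510
  t = 4.0000: CF_t = 39.000000, DF = 0.771254, PV = 30.078906
  t = 4.5000: CF_t = 39.000000, DF = 0.746616, PV = 29.118012
  t = 5.0000: CF_t = 39.000000, DF = 0.722764, PV = 28.187814
  t = 5.5000: CF_t = 39.000000, DF = 0.699675, PV = 27.287332
  t = 6.0000: CF_t = 39.000000, DF = 0.677323, PV = 26.415616
  t = 6.5000: CF_t = 39.000000, DF = 0.655686, PV = 25.571749
  t = 7.0000: CF_t = 1039.000000, DF = 0.634739, PV = 659.494300
Price P = sum_t PV_t = 1066.411007

Answer: Price = 1066.4110


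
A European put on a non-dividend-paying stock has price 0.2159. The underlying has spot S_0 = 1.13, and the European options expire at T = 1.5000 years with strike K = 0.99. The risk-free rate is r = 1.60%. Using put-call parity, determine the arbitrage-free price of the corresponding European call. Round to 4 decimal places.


Answer: Call price = 0.3794

Derivation:
Put-call parity: C - P = S_0 * exp(-qT) - K * exp(-rT).
S_0 * exp(-qT) = 1.1300 * 1.00000000 = 1.13000000
K * exp(-rT) = 0.9900 * 0.97628571 = 0.96652285
C = P + S*exp(-qT) - K*exp(-rT)
C = 0.2159 + 1.13000000 - 0.96652285 = 0.3794


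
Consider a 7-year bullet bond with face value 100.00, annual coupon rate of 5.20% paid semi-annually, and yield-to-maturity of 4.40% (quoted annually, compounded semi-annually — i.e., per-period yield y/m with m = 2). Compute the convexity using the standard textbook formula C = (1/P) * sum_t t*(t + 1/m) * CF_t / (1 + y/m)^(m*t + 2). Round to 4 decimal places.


Answer: Convexity = 40.6495

Derivation:
Coupon per period c = face * coupon_rate / m = 2.600000
Periods per year m = 2; per-period yield y/m = 0.022000
Number of cashflows N = 14
Cashflows (t years, CF_t, discount factor 1/(1+y/m)^(m*t), PV):
  t = 0.5000: CF_t = 2.600000, DF = 0.978474, PV = 2.544031
  t = 1.0000: CF_t = 2.600000, DF = 0.957411, PV = 2.489267
  t = 1.5000: CF_t = 2.600000, DF = 0.936801, PV = 2.435682
  t = 2.0000: CF_t = 2.600000, DF = 0.916635, PV = 2.383251
  t = 2.5000: CF_t = 2.600000, DF = 0.896903, PV = 2.331948
  t = 3.0000: CF_t = 2.600000, DF = 0.877596, PV = 2.281750
  t = 3.5000: CF_t = 2.600000, DF = 0.858704, PV = 2.232632
  t = 4.0000: CF_t = 2.600000, DF = 0.840220, PV = 2.184571
  t = 4.5000: CF_t = 2.600000, DF = 0.822133, PV = 2.137545
  t = 5.0000: CF_t = 2.600000, DF = 0.804435, PV = 2.091531
  t = 5.5000: CF_t = 2.600000, DF = 0.787119, PV = 2.046508
  t = 6.0000: CF_t = 2.600000, DF = 0.770175, PV = 2.002454
  t = 6.5000: CF_t = 2.600000, DF = 0.753596, PV = 1.959349
  t = 7.0000: CF_t = 102.600000, DF = 0.737373, PV = 75.654509
Price P = sum_t PV_t = 104.775029
Convexity numerator sum_t t*(t + 1/m) * CF_t / (1+y/m)^(m*t + 2):
  t = 0.5000: term = 1.217841
  t = 1.0000: term = 3.574876
  t = 1.5000: term = 6.995844
  t = 2.0000: term = 11.408748
  t = 2.5000: term = 16.744737
  t = 3.0000: term = 22.937996
  t = 3.5000: term = 29.925631
  t = 4.0000: term = 37.647565
  t = 4.5000: term = 46.046435
  t = 5.0000: term = 55.067491
  t = 5.5000: term = 64.658503
  t = 6.0000: term = 74.769661
  t = 6.5000: term = 85.353495
  t = 7.0000: term = 3802.702335
Convexity = (1/P) * sum = 4259.051160 / 104.775029 = 40.649487


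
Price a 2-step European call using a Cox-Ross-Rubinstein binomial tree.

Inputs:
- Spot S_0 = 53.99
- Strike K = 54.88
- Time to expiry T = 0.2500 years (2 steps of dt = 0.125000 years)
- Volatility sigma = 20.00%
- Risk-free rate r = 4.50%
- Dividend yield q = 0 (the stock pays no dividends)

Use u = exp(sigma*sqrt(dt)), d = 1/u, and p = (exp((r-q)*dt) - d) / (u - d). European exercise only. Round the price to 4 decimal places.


Answer: Price = V(0,0) = 1.9714

Derivation:
dt = T/N = 0.125000
u = exp(sigma*sqrt(dt)) = 1.073271; d = 1/u = 0.931731
p = (exp((r-q)*dt) - d) / (u - d) = 0.522183
Discount per step: exp(-r*dt) = 0.994391
Stock lattice S(k, i) with i counting down-moves:
  k=0: S(0,0) = 53.9900
  k=1: S(1,0) = 57.9459; S(1,1) = 50.3042
  k=2: S(2,0) = 62.1916; S(2,1) = 53.9900; S(2,2) = 46.8700
Terminal payoffs V(N, i) = max(S_T - K, 0):
  V(2,0) = 7.311616; V(2,1) = 0.000000; V(2,2) = 0.000000
Backward induction: V(k, i) = exp(-r*dt) * [p * V(k+1, i) + (1-p) * V(k+1, i+1)].
  V(1,0) = exp(-r*dt) * [p*7.311616 + (1-p)*0.000000] = 3.796588
  V(1,1) = exp(-r*dt) * [p*0.000000 + (1-p)*0.000000] = 0.000000
  V(0,0) = exp(-r*dt) * [p*3.796588 + (1-p)*0.000000] = 1.971394


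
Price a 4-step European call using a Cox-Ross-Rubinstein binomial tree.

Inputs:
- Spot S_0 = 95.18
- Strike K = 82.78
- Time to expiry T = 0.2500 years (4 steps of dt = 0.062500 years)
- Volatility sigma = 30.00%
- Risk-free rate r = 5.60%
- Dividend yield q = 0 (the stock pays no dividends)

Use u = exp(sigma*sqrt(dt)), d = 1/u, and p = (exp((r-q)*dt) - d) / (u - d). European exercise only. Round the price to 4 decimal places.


dt = T/N = 0.062500
u = exp(sigma*sqrt(dt)) = 1.077884; d = 1/u = 0.927743
p = (exp((r-q)*dt) - d) / (u - d) = 0.504611
Discount per step: exp(-r*dt) = 0.996506
Stock lattice S(k, i) with i counting down-moves:
  k=0: S(0,0) = 95.1800
  k=1: S(1,0) = 102.5930; S(1,1) = 88.3026
  k=2: S(2,0) = 110.5834; S(2,1) = 95.1800; S(2,2) = 81.9222
  k=3: S(3,0) = 119.1961; S(3,1) = 102.5930; S(3,2) = 88.3026; S(3,3) = 76.0028
  k=4: S(4,0) = 128.4796; S(4,1) = 110.5834; S(4,2) = 95.1800; S(4,3) = 81.9222; S(4,4) = 70.5111
Terminal payoffs V(N, i) = max(S_T - K, 0):
  V(4,0) = 45.699561; V(4,1) = 27.803383; V(4,2) = 12.400000; V(4,3) = 0.000000; V(4,4) = 0.000000
Backward induction: V(k, i) = exp(-r*dt) * [p * V(k+1, i) + (1-p) * V(k+1, i+1)].
  V(3,0) = exp(-r*dt) * [p*45.699561 + (1-p)*27.803383] = 36.705300
  V(3,1) = exp(-r*dt) * [p*27.803383 + (1-p)*12.400000] = 20.102237
  V(3,2) = exp(-r*dt) * [p*12.400000 + (1-p)*0.000000] = 6.235316
  V(3,3) = exp(-r*dt) * [p*0.000000 + (1-p)*0.000000] = 0.000000
  V(2,0) = exp(-r*dt) * [p*36.705300 + (1-p)*20.102237] = 28.380820
  V(2,1) = exp(-r*dt) * [p*20.102237 + (1-p)*6.235316] = 13.186485
  V(2,2) = exp(-r*dt) * [p*6.235316 + (1-p)*0.000000] = 3.135416
  V(1,0) = exp(-r*dt) * [p*28.380820 + (1-p)*13.186485] = 20.780854
  V(1,1) = exp(-r*dt) * [p*13.186485 + (1-p)*3.135416] = 8.178622
  V(0,0) = exp(-r*dt) * [p*20.780854 + (1-p)*8.178622] = 14.487055

Answer: Price = V(0,0) = 14.4871


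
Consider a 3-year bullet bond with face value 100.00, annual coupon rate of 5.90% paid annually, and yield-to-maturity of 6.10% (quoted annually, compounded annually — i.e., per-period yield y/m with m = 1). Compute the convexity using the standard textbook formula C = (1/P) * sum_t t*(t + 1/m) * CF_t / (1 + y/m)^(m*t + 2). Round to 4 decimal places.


Coupon per period c = face * coupon_rate / m = 5.900000
Periods per year m = 1; per-period yield y/m = 0.061000
Number of cashflows N = 3
Cashflows (t years, CF_t, discount factor 1/(1+y/m)^(m*t), PV):
  t = 1.0000: CF_t = 5.900000, DF = 0.942507, PV = 5.560792
  t = 2.0000: CF_t = 5.900000, DF = 0.888320, PV = 5.241085
  t = 3.0000: CF_t = 105.900000, DF = 0.837247, PV = 88.664508
Price P = sum_t PV_t = 99.466385
Convexity numerator sum_t t*(t + 1/m) * CF_t / (1+y/m)^(m*t + 2):
  t = 1.0000: term = 9.879520
  t = 2.0000: term = 27.934553
  t = 3.0000: term = 945.149016
Convexity = (1/P) * sum = 982.963090 / 99.466385 = 9.882365

Answer: Convexity = 9.8824


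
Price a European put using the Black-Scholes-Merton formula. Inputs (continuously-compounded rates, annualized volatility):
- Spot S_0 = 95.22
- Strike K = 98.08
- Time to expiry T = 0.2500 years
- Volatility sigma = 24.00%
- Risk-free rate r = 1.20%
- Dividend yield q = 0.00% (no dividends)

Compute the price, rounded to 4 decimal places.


d1 = (ln(S/K) + (r - q + 0.5*sigma^2) * T) / (sigma * sqrt(T)) = -0.16161224
d2 = d1 - sigma * sqrt(T) = -0.28161224
exp(-rT) = 0.99700450; exp(-qT) = 1.00000000
P = K * exp(-rT) * N(-d2) - S_0 * exp(-qT) * N(-d1)
N(-d1) = 0.56419439; N(-d2) = 0.61087957
P = 98.0800 * 0.99700450 * 0.61087957 - 95.2200 * 1.00000000 * 0.56419439 = 6.0130

Answer: Price = 6.0130


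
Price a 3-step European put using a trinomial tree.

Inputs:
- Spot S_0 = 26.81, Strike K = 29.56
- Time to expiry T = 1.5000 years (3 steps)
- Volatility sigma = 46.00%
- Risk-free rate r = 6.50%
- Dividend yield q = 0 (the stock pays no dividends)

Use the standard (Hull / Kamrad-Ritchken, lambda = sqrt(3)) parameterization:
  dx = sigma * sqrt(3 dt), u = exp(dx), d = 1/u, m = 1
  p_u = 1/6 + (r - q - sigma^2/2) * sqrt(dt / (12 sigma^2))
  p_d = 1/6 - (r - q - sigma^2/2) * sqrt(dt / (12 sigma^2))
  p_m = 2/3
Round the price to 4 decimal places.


dt = T/N = 0.500000; dx = sigma*sqrt(3*dt) = 0.563383
u = exp(dx) = 1.756604; d = 1/u = 0.569280
p_u = 0.148562, p_m = 0.666667, p_d = 0.184772
Discount per step: exp(-r*dt) = 0.968022
Stock lattice S(k, j) with j the centered position index:
  k=0: S(0,+0) = 26.8100
  k=1: S(1,-1) = 15.2624; S(1,+0) = 26.8100; S(1,+1) = 47.0946
  k=2: S(2,-2) = 8.6886; S(2,-1) = 15.2624; S(2,+0) = 26.8100; S(2,+1) = 47.0946; S(2,+2) = 82.7265
  k=3: S(3,-3) = 4.9462; S(3,-2) = 8.6886; S(3,-1) = 15.2624; S(3,+0) = 26.8100; S(3,+1) = 47.0946; S(3,+2) = 82.7265; S(3,+3) = 145.3178
Terminal payoffs V(N, j) = max(K - S_T, 0):
  V(3,-3) = 24.613763; V(3,-2) = 20.871419; V(3,-1) = 14.297600; V(3,+0) = 2.750000; V(3,+1) = 0.000000; V(3,+2) = 0.000000; V(3,+3) = 0.000000
Backward induction: V(k, j) = exp(-r*dt) * [p_u * V(k+1, j+1) + p_m * V(k+1, j) + p_d * V(k+1, j-1)]
  V(2,-2) = exp(-r*dt) * [p_u*14.297600 + p_m*20.871419 + p_d*24.613763] = 19.927981
  V(2,-1) = exp(-r*dt) * [p_u*2.750000 + p_m*14.297600 + p_d*20.871419] = 13.355538
  V(2,+0) = exp(-r*dt) * [p_u*0.000000 + p_m*2.750000 + p_d*14.297600] = 4.332020
  V(2,+1) = exp(-r*dt) * [p_u*0.000000 + p_m*0.000000 + p_d*2.750000] = 0.491873
  V(2,+2) = exp(-r*dt) * [p_u*0.000000 + p_m*0.000000 + p_d*0.000000] = 0.000000
  V(1,-1) = exp(-r*dt) * [p_u*4.332020 + p_m*13.355538 + p_d*19.927981] = 12.806346
  V(1,+0) = exp(-r*dt) * [p_u*0.491873 + p_m*4.332020 + p_d*13.355538] = 5.255211
  V(1,+1) = exp(-r*dt) * [p_u*0.000000 + p_m*0.491873 + p_d*4.332020] = 1.092268
  V(0,+0) = exp(-r*dt) * [p_u*1.092268 + p_m*5.255211 + p_d*12.806346] = 5.839104

Answer: Price = V(0,0) = 5.8391


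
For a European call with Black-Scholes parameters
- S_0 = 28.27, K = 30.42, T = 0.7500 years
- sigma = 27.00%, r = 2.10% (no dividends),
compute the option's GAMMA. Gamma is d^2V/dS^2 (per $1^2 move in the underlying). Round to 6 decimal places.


d1 = -0.1292050676; d2 = -0.3630319266
phi(d1) = 0.3956261782; exp(-qT) = 1.0000000000; exp(-rT) = 0.9843733826
Gamma = exp(-qT) * phi(d1) / (S * sigma * sqrt(T)) = 1.0000000000 * 0.3956261782 / (28.2700 * 0.2700 * 0.8660254038) = 0.059850

Answer: Gamma = 0.059850


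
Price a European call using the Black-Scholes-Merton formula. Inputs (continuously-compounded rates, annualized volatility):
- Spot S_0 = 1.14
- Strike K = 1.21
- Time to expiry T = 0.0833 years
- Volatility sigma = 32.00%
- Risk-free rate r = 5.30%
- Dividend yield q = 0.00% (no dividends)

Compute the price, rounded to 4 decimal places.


d1 = (ln(S/K) + (r - q + 0.5*sigma^2) * T) / (sigma * sqrt(T)) = -0.55125140
d2 = d1 - sigma * sqrt(T) = -0.64360896
exp(-rT) = 0.99559483; exp(-qT) = 1.00000000
C = S_0 * exp(-qT) * N(d1) - K * exp(-rT) * N(d2)
N(d1) = 0.29073068; N(d2) = 0.25991452
C = 1.1400 * 1.00000000 * 0.29073068 - 1.2100 * 0.99559483 * 0.25991452 = 0.0183

Answer: Price = 0.0183


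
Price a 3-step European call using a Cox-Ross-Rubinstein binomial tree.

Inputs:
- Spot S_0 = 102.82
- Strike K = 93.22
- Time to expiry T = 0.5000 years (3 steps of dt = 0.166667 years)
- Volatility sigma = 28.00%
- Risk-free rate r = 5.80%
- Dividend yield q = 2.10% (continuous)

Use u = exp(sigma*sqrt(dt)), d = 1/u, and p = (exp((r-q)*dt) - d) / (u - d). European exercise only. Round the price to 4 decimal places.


Answer: Price = V(0,0) = 14.2228

Derivation:
dt = T/N = 0.166667
u = exp(sigma*sqrt(dt)) = 1.121099; d = 1/u = 0.891982
p = (exp((r-q)*dt) - d) / (u - d) = 0.498452
Discount per step: exp(-r*dt) = 0.990380
Stock lattice S(k, i) with i counting down-moves:
  k=0: S(0,0) = 102.8200
  k=1: S(1,0) = 115.2714; S(1,1) = 91.7136
  k=2: S(2,0) = 129.2307; S(2,1) = 102.8200; S(2,2) = 81.8068
  k=3: S(3,0) = 144.8804; S(3,1) = 115.2714; S(3,2) = 91.7136; S(3,3) = 72.9702
Terminal payoffs V(N, i) = max(S_T - K, 0):
  V(3,0) = 51.660382; V(3,1) = 22.051407; V(3,2) = 0.000000; V(3,3) = 0.000000
Backward induction: V(k, i) = exp(-r*dt) * [p * V(k+1, i) + (1-p) * V(k+1, i+1)].
  V(2,0) = exp(-r*dt) * [p*51.660382 + (1-p)*22.051407] = 36.455936
  V(2,1) = exp(-r*dt) * [p*22.051407 + (1-p)*0.000000] = 10.885822
  V(2,2) = exp(-r*dt) * [p*0.000000 + (1-p)*0.000000] = 0.000000
  V(1,0) = exp(-r*dt) * [p*36.455936 + (1-p)*10.885822] = 23.403955
  V(1,1) = exp(-r*dt) * [p*10.885822 + (1-p)*0.000000] = 5.373858
  V(0,0) = exp(-r*dt) * [p*23.403955 + (1-p)*5.373858] = 14.222837


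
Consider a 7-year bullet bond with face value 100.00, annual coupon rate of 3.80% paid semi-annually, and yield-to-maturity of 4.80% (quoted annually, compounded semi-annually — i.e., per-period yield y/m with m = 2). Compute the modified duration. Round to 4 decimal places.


Coupon per period c = face * coupon_rate / m = 1.900000
Periods per year m = 2; per-period yield y/m = 0.024000
Number of cashflows N = 14
Cashflows (t years, CF_t, discount factor 1/(1+y/m)^(m*t), PV):
  t = 0.5000: CF_t = 1.900000, DF = 0.976562, PV = 1.855469
  t = 1.0000: CF_t = 1.900000, DF = 0.953674, PV = 1.811981
  t = 1.5000: CF_t = 1.900000, DF = 0.931323, PV = 1.769513
  t = 2.0000: CF_t = 1.900000, DF = 0.909495, PV = 1.728040
  t = 2.5000: CF_t = 1.900000, DF = 0.888178, PV = 1.687539
  t = 3.0000: CF_t = 1.900000, DF = 0.867362, PV = 1.647987
  t = 3.5000: CF_t = 1.900000, DF = 0.847033, PV = 1.609363
  t = 4.0000: CF_t = 1.900000, DF = 0.827181, PV = 1.571643
  t = 4.5000: CF_t = 1.900000, DF = 0.807794, PV = 1.534808
  t = 5.0000: CF_t = 1.900000, DF = 0.788861, PV = 1.498836
  t = 5.5000: CF_t = 1.900000, DF = 0.770372, PV = 1.463707
  t = 6.0000: CF_t = 1.900000, DF = 0.752316, PV = 1.429401
  t = 6.5000: CF_t = 1.900000, DF = 0.734684, PV = 1.395900
  t = 7.0000: CF_t = 101.900000, DF = 0.717465, PV = 73.109665
Price P = sum_t PV_t = 94.113850
First compute Macaulay numerator sum_t t * PV_t:
  t * PV_t at t = 0.5000: 0.927734
  t * PV_t at t = 1.0000: 1.811981
  t * PV_t at t = 1.5000: 2.654269
  t * PV_t at t = 2.0000: 3.456080
  t * PV_t at t = 2.5000: 4.218847
  t * PV_t at t = 3.0000: 4.943962
  t * PV_t at t = 3.5000: 5.632769
  t * PV_t at t = 4.0000: 6.286573
  t * PV_t at t = 4.5000: 6.906635
  t * PV_t at t = 5.0000: 7.494179
  t * PV_t at t = 5.5000: 8.050387
  t * PV_t at t = 6.0000: 8.576407
  t * PV_t at t = 6.5000: 9.073347
  t * PV_t at t = 7.0000: 511.767652
Macaulay duration D = 581.800822 / 94.113850 = 6.181883
Modified duration = D / (1 + y/m) = 6.181883 / (1 + 0.024000) = 6.036995

Answer: Modified duration = 6.0370


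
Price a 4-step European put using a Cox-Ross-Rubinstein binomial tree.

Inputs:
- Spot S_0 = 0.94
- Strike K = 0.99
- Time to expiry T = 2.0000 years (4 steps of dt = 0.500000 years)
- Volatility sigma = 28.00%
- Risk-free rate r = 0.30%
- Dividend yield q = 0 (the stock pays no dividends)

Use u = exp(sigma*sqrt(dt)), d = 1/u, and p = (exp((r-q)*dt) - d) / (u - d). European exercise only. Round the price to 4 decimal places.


dt = T/N = 0.500000
u = exp(sigma*sqrt(dt)) = 1.218950; d = 1/u = 0.820378
p = (exp((r-q)*dt) - d) / (u - d) = 0.454430
Discount per step: exp(-r*dt) = 0.998501
Stock lattice S(k, i) with i counting down-moves:
  k=0: S(0,0) = 0.9400
  k=1: S(1,0) = 1.1458; S(1,1) = 0.7712
  k=2: S(2,0) = 1.3967; S(2,1) = 0.9400; S(2,2) = 0.6326
  k=3: S(3,0) = 1.7025; S(3,1) = 1.1458; S(3,2) = 0.7712; S(3,3) = 0.5190
  k=4: S(4,0) = 2.0753; S(4,1) = 1.3967; S(4,2) = 0.9400; S(4,3) = 0.6326; S(4,4) = 0.4258
Terminal payoffs V(N, i) = max(K - S_T, 0):
  V(4,0) = 0.000000; V(4,1) = 0.000000; V(4,2) = 0.050000; V(4,3) = 0.357361; V(4,4) = 0.564221
Backward induction: V(k, i) = exp(-r*dt) * [p * V(k+1, i) + (1-p) * V(k+1, i+1)].
  V(3,0) = exp(-r*dt) * [p*0.000000 + (1-p)*0.000000] = 0.000000
  V(3,1) = exp(-r*dt) * [p*0.000000 + (1-p)*0.050000] = 0.027238
  V(3,2) = exp(-r*dt) * [p*0.050000 + (1-p)*0.357361] = 0.217361
  V(3,3) = exp(-r*dt) * [p*0.357361 + (1-p)*0.564221] = 0.469513
  V(2,0) = exp(-r*dt) * [p*0.000000 + (1-p)*0.027238] = 0.014838
  V(2,1) = exp(-r*dt) * [p*0.027238 + (1-p)*0.217361] = 0.130767
  V(2,2) = exp(-r*dt) * [p*0.217361 + (1-p)*0.469513] = 0.354395
  V(1,0) = exp(-r*dt) * [p*0.014838 + (1-p)*0.130767] = 0.077968
  V(1,1) = exp(-r*dt) * [p*0.130767 + (1-p)*0.354395] = 0.252393
  V(0,0) = exp(-r*dt) * [p*0.077968 + (1-p)*0.252393] = 0.172870

Answer: Price = V(0,0) = 0.1729


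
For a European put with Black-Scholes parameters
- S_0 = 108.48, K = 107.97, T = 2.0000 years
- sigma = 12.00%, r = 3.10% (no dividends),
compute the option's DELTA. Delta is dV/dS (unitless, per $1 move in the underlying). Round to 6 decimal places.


Answer: Delta = -0.316340

Derivation:
d1 = 0.4779594798; d2 = 0.3082538523
phi(d1) = 0.3558801844; exp(-qT) = 1.0000000000; exp(-rT) = 0.9398828868
N(-d1) = 0.3163395227
Delta = -exp(-qT) * N(-d1) = -1.0000000000 * 0.3163395227 = -0.316340


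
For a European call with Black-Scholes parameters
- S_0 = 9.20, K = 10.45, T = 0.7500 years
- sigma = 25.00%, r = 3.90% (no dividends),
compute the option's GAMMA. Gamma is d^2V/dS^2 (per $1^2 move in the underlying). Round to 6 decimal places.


Answer: Gamma = 0.188710

Derivation:
d1 = -0.3450753016; d2 = -0.5615816526
phi(d1) = 0.3758831275; exp(-qT) = 1.0000000000; exp(-rT) = 0.9711736407
Gamma = exp(-qT) * phi(d1) / (S * sigma * sqrt(T)) = 1.0000000000 * 0.3758831275 / (9.2000 * 0.2500 * 0.8660254038) = 0.188710


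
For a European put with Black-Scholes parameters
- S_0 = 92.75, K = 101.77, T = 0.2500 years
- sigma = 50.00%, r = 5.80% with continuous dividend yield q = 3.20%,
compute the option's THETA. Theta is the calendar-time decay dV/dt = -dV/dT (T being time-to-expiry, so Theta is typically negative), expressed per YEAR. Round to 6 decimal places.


d1 = -0.2202306549; d2 = -0.4702306549
phi(d1) = 0.3893839890; exp(-qT) = 0.9920319148; exp(-rT) = 0.9856046187
Theta = -S*exp(-qT)*phi(d1)*sigma/(2*sqrt(T)) + r*K*exp(-rT)*N(-d2) - q*S*exp(-qT)*N(-d1)
N(-d1) = 0.5871542382; N(-d2) = 0.6809048825; sqrt(T) = 0.5000000000
Term 1 = -92.7500 * 0.9920319148 * 0.3893839890 * 0.5000 / (2 * 0.5000000000) = -17.9137973373
Term 2 = 0.0580 * 101.7700 * 0.9856046187 * 0.6809048825 = 3.9612928168
Term 3 = -0.0320 * 92.7500 * 0.9920319148 * 0.5871542382 = -1.7287880058
Theta = -17.9137973373 + (3.9612928168) + (-1.7287880058) = -15.681293

Answer: Theta = -15.681293


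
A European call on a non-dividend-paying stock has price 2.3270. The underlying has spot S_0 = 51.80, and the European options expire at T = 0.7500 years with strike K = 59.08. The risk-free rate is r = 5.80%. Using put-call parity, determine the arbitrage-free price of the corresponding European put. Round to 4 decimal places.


Answer: Put price = 7.0921

Derivation:
Put-call parity: C - P = S_0 * exp(-qT) - K * exp(-rT).
S_0 * exp(-qT) = 51.8000 * 1.00000000 = 51.80000000
K * exp(-rT) = 59.0800 * 0.95743255 = 56.56511530
P = C - S*exp(-qT) + K*exp(-rT)
P = 2.3270 - 51.80000000 + 56.56511530 = 7.0921


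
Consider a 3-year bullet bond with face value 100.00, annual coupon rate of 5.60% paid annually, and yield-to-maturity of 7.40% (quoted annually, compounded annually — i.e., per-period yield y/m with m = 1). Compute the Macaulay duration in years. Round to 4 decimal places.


Coupon per period c = face * coupon_rate / m = 5.600000
Periods per year m = 1; per-period yield y/m = 0.074000
Number of cashflows N = 3
Cashflows (t years, CF_t, discount factor 1/(1+y/m)^(m*t), PV):
  t = 1.0000: CF_t = 5.600000, DF = 0.931099, PV = 5.214153
  t = 2.0000: CF_t = 5.600000, DF = 0.866945, PV = 4.854891
  t = 3.0000: CF_t = 105.600000, DF = 0.807211, PV = 85.241498
Price P = sum_t PV_t = 95.310542
Macaulay numerator sum_t t * PV_t:
  t * PV_t at t = 1.0000: 5.214153
  t * PV_t at t = 2.0000: 9.709782
  t * PV_t at t = 3.0000: 255.724495
Macaulay duration D = (sum_t t * PV_t) / P = 270.648429 / 95.310542 = 2.839648

Answer: Macaulay duration = 2.8396 years
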